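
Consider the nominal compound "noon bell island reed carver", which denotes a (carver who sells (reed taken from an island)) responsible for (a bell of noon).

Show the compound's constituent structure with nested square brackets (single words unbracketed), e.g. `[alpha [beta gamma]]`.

[[noon bell] [[island reed] carver]]

Whole compound: head "carver" (specifically "island reed carver"), modifier "noon bell".
Inside "noon bell": head "bell", modifier "noon".
Inside "island reed carver": head "carver", modifier "island reed".
Inside "island reed": head "reed", modifier "island".
So the structure is [[noon bell] [[island reed] carver]].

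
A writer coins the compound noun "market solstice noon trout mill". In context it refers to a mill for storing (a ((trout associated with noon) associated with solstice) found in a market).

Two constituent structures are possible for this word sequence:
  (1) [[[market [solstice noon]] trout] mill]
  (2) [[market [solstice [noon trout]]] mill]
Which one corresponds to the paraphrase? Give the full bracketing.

The paraphrase's head is the "mill" part ("mill"); its modifier is "market solstice noon trout".
That top-level split, carried through the inner groups, gives [[market [solstice [noon trout]]] mill].

[[market [solstice [noon trout]]] mill]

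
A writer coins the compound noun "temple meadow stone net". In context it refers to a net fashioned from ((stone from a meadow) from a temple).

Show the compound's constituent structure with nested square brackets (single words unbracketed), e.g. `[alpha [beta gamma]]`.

Whole compound: head "net", modifier "temple meadow stone".
"temple meadow stone" → head "stone" (specifically "meadow stone"), modifier "temple".
"meadow stone" → head "stone", modifier "meadow".
Putting it together: [[temple [meadow stone]] net].

[[temple [meadow stone]] net]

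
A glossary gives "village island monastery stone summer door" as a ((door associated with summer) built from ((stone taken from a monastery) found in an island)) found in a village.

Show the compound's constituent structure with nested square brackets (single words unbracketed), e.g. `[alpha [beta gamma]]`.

[village [[island [monastery stone]] [summer door]]]

Whole compound: head "door" (specifically "island monastery stone summer door"), modifier "village".
Within "island monastery stone summer door", the head is "door" (specifically "summer door") and the modifier is "island monastery stone".
Within "island monastery stone", the head is "stone" (specifically "monastery stone") and the modifier is "island".
Within "monastery stone", the head is "stone" and the modifier is "monastery".
Within "summer door", the head is "door" and the modifier is "summer".
Putting it together: [village [[island [monastery stone]] [summer door]]].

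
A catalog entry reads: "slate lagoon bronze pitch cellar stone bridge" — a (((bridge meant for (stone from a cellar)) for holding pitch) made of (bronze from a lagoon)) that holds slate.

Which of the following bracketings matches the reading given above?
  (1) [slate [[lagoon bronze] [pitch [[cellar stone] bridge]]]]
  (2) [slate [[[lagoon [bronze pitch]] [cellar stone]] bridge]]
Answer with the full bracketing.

The paraphrase's head is the "bridge" part ("lagoon bronze pitch cellar stone bridge"); its modifier is "slate".
That top-level split, carried through the inner groups, gives [slate [[lagoon bronze] [pitch [[cellar stone] bridge]]]].

[slate [[lagoon bronze] [pitch [[cellar stone] bridge]]]]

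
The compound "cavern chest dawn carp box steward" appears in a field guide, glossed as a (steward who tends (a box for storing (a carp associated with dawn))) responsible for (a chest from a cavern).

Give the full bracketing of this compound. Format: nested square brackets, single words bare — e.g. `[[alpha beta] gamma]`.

At the top level: head "steward" (specifically "dawn carp box steward"); modifier "cavern chest".
"cavern chest" → head "chest", modifier "cavern".
"dawn carp box steward" → head "steward", modifier "dawn carp box".
"dawn carp box" → head "box", modifier "dawn carp".
"dawn carp" → head "carp", modifier "dawn".
Assembled: [[cavern chest] [[[dawn carp] box] steward]].

[[cavern chest] [[[dawn carp] box] steward]]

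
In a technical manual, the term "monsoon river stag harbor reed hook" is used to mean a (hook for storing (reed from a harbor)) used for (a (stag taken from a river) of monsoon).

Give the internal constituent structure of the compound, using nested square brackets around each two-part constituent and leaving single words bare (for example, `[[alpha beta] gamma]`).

[[monsoon [river stag]] [[harbor reed] hook]]

At the top level: head "hook" (specifically "harbor reed hook"); modifier "monsoon river stag".
Inside "monsoon river stag": head "stag" (specifically "river stag"), modifier "monsoon".
Inside "river stag": head "stag", modifier "river".
Inside "harbor reed hook": head "hook", modifier "harbor reed".
Inside "harbor reed": head "reed", modifier "harbor".
Assembled: [[monsoon [river stag]] [[harbor reed] hook]].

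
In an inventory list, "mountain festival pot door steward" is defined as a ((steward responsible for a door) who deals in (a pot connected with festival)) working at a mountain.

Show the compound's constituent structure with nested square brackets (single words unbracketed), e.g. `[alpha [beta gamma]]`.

[mountain [[festival pot] [door steward]]]

Whole compound: head "steward" (specifically "festival pot door steward"), modifier "mountain".
Within "festival pot door steward", the head is "steward" (specifically "door steward") and the modifier is "festival pot".
Within "festival pot", the head is "pot" and the modifier is "festival".
Within "door steward", the head is "steward" and the modifier is "door".
So the structure is [mountain [[festival pot] [door steward]]].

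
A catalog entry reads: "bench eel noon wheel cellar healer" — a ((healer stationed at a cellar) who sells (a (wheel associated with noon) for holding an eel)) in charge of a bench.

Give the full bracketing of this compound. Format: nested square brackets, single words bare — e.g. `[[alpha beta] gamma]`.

The outermost head in the paraphrase is "healer" (specifically "eel noon wheel cellar healer"), modified by "bench".
Within "eel noon wheel cellar healer", the head is "healer" (specifically "cellar healer") and the modifier is "eel noon wheel".
Within "eel noon wheel", the head is "wheel" (specifically "noon wheel") and the modifier is "eel".
Within "noon wheel", the head is "wheel" and the modifier is "noon".
Within "cellar healer", the head is "healer" and the modifier is "cellar".
So the structure is [bench [[eel [noon wheel]] [cellar healer]]].

[bench [[eel [noon wheel]] [cellar healer]]]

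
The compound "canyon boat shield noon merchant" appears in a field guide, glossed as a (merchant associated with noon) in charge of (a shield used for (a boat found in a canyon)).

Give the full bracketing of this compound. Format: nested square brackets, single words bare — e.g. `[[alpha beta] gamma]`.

The outermost head in the paraphrase is "merchant" (specifically "noon merchant"), modified by "canyon boat shield".
Inside "canyon boat shield": head "shield", modifier "canyon boat".
Inside "canyon boat": head "boat", modifier "canyon".
Inside "noon merchant": head "merchant", modifier "noon".
So the structure is [[[canyon boat] shield] [noon merchant]].

[[[canyon boat] shield] [noon merchant]]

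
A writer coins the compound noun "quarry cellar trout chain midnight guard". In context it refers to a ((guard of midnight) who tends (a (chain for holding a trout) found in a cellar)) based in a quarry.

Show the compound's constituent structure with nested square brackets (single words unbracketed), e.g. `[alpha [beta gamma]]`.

[quarry [[cellar [trout chain]] [midnight guard]]]

Whole compound: head "guard" (specifically "cellar trout chain midnight guard"), modifier "quarry".
Inside "cellar trout chain midnight guard": head "guard" (specifically "midnight guard"), modifier "cellar trout chain".
Inside "cellar trout chain": head "chain" (specifically "trout chain"), modifier "cellar".
Inside "trout chain": head "chain", modifier "trout".
Inside "midnight guard": head "guard", modifier "midnight".
So the structure is [quarry [[cellar [trout chain]] [midnight guard]]].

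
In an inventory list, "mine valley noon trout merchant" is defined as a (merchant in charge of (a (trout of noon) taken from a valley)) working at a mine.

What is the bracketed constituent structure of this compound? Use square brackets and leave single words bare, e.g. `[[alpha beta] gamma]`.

Overall it is a kind of merchant (specifically "valley noon trout merchant"); the modifier is "mine".
Inside "valley noon trout merchant": head "merchant", modifier "valley noon trout".
Inside "valley noon trout": head "trout" (specifically "noon trout"), modifier "valley".
Inside "noon trout": head "trout", modifier "noon".
Assembled: [mine [[valley [noon trout]] merchant]].

[mine [[valley [noon trout]] merchant]]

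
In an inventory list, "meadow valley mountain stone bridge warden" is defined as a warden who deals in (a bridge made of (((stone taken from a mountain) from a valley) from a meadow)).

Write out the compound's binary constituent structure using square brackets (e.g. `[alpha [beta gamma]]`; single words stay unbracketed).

[[[meadow [valley [mountain stone]]] bridge] warden]

The outermost head in the paraphrase is "warden", modified by "meadow valley mountain stone bridge".
Within "meadow valley mountain stone bridge", the head is "bridge" and the modifier is "meadow valley mountain stone".
Within "meadow valley mountain stone", the head is "stone" (specifically "valley mountain stone") and the modifier is "meadow".
Within "valley mountain stone", the head is "stone" (specifically "mountain stone") and the modifier is "valley".
Within "mountain stone", the head is "stone" and the modifier is "mountain".
Assembled: [[[meadow [valley [mountain stone]]] bridge] warden].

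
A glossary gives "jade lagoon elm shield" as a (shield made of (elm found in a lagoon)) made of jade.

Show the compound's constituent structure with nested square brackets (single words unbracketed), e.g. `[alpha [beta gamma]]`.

[jade [[lagoon elm] shield]]

The outermost head in the paraphrase is "shield" (specifically "lagoon elm shield"), modified by "jade".
"lagoon elm shield" → head "shield", modifier "lagoon elm".
"lagoon elm" → head "elm", modifier "lagoon".
Assembled: [jade [[lagoon elm] shield]].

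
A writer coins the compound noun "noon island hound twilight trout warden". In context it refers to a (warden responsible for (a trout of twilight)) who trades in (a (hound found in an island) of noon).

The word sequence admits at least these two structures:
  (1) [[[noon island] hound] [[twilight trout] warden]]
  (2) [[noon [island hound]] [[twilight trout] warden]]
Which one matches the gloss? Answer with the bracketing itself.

[[noon [island hound]] [[twilight trout] warden]]

The paraphrase's head is the "warden" part ("twilight trout warden"); its modifier is "noon island hound".
That top-level split, carried through the inner groups, gives [[noon [island hound]] [[twilight trout] warden]].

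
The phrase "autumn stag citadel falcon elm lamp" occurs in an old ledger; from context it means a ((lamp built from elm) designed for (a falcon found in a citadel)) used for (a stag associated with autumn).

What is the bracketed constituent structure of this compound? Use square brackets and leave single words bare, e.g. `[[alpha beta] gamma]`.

The outermost head in the paraphrase is "lamp" (specifically "citadel falcon elm lamp"), modified by "autumn stag".
"autumn stag" → head "stag", modifier "autumn".
"citadel falcon elm lamp" → head "lamp" (specifically "elm lamp"), modifier "citadel falcon".
"citadel falcon" → head "falcon", modifier "citadel".
"elm lamp" → head "lamp", modifier "elm".
Assembled: [[autumn stag] [[citadel falcon] [elm lamp]]].

[[autumn stag] [[citadel falcon] [elm lamp]]]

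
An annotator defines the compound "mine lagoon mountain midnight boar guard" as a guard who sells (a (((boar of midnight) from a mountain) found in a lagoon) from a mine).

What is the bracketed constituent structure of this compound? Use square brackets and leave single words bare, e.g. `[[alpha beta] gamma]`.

[[mine [lagoon [mountain [midnight boar]]]] guard]

At the top level: head "guard"; modifier "mine lagoon mountain midnight boar".
"mine lagoon mountain midnight boar" → head "boar" (specifically "lagoon mountain midnight boar"), modifier "mine".
"lagoon mountain midnight boar" → head "boar" (specifically "mountain midnight boar"), modifier "lagoon".
"mountain midnight boar" → head "boar" (specifically "midnight boar"), modifier "mountain".
"midnight boar" → head "boar", modifier "midnight".
Assembled: [[mine [lagoon [mountain [midnight boar]]]] guard].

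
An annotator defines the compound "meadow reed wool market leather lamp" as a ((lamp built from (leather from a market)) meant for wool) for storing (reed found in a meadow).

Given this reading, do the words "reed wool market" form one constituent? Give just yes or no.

no

The top-level split is [meadow reed] [wool market leather lamp]; the full structure is [[meadow reed] [wool [[market leather] lamp]]].
"reed wool market" straddles a constituent boundary, so it is not a single unit.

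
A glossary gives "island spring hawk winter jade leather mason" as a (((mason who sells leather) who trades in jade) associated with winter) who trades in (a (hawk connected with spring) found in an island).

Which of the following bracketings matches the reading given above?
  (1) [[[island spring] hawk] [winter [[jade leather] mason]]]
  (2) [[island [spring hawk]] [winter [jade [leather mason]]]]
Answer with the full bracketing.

The paraphrase's head is the "mason" part ("winter jade leather mason"); its modifier is "island spring hawk".
That top-level split, carried through the inner groups, gives [[island [spring hawk]] [winter [jade [leather mason]]]].

[[island [spring hawk]] [winter [jade [leather mason]]]]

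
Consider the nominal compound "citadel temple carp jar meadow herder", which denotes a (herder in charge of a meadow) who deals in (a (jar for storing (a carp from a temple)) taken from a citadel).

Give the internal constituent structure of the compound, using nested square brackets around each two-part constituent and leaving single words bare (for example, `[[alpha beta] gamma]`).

[[citadel [[temple carp] jar]] [meadow herder]]

Overall it is a kind of herder (specifically "meadow herder"); the modifier is "citadel temple carp jar".
Within "citadel temple carp jar", the head is "jar" (specifically "temple carp jar") and the modifier is "citadel".
Within "temple carp jar", the head is "jar" and the modifier is "temple carp".
Within "temple carp", the head is "carp" and the modifier is "temple".
Within "meadow herder", the head is "herder" and the modifier is "meadow".
Putting it together: [[citadel [[temple carp] jar]] [meadow herder]].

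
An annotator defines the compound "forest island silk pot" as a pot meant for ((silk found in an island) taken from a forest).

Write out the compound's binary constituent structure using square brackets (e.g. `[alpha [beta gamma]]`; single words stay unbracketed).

[[forest [island silk]] pot]

At the top level: head "pot"; modifier "forest island silk".
Within "forest island silk", the head is "silk" (specifically "island silk") and the modifier is "forest".
Within "island silk", the head is "silk" and the modifier is "island".
So the structure is [[forest [island silk]] pot].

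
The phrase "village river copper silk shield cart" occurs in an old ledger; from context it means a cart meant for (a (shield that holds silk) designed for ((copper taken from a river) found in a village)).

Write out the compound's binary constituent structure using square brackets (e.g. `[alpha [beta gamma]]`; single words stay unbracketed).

At the top level: head "cart"; modifier "village river copper silk shield".
Within "village river copper silk shield", the head is "shield" (specifically "silk shield") and the modifier is "village river copper".
Within "village river copper", the head is "copper" (specifically "river copper") and the modifier is "village".
Within "river copper", the head is "copper" and the modifier is "river".
Within "silk shield", the head is "shield" and the modifier is "silk".
Assembled: [[[village [river copper]] [silk shield]] cart].

[[[village [river copper]] [silk shield]] cart]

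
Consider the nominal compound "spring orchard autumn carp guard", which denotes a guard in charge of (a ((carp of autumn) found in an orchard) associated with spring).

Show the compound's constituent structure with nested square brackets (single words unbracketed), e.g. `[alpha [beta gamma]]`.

[[spring [orchard [autumn carp]]] guard]

Whole compound: head "guard", modifier "spring orchard autumn carp".
"spring orchard autumn carp" → head "carp" (specifically "orchard autumn carp"), modifier "spring".
"orchard autumn carp" → head "carp" (specifically "autumn carp"), modifier "orchard".
"autumn carp" → head "carp", modifier "autumn".
Putting it together: [[spring [orchard [autumn carp]]] guard].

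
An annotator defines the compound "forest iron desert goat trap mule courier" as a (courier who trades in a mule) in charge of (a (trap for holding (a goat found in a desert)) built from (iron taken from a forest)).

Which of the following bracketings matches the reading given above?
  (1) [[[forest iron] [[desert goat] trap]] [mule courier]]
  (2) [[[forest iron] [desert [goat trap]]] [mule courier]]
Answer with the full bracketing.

[[[forest iron] [[desert goat] trap]] [mule courier]]

The paraphrase's head is the "courier" part ("mule courier"); its modifier is "forest iron desert goat trap".
That top-level split, carried through the inner groups, gives [[[forest iron] [[desert goat] trap]] [mule courier]].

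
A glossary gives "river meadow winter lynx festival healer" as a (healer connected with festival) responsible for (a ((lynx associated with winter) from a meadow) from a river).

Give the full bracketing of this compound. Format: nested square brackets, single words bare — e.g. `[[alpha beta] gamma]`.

[[river [meadow [winter lynx]]] [festival healer]]

Overall it is a kind of healer (specifically "festival healer"); the modifier is "river meadow winter lynx".
Within "river meadow winter lynx", the head is "lynx" (specifically "meadow winter lynx") and the modifier is "river".
Within "meadow winter lynx", the head is "lynx" (specifically "winter lynx") and the modifier is "meadow".
Within "winter lynx", the head is "lynx" and the modifier is "winter".
Within "festival healer", the head is "healer" and the modifier is "festival".
So the structure is [[river [meadow [winter lynx]]] [festival healer]].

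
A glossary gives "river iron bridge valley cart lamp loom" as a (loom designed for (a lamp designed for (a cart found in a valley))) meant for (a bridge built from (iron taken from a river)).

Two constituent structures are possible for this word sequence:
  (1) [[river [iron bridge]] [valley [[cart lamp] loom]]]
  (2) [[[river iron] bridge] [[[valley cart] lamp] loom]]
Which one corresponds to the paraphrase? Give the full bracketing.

[[[river iron] bridge] [[[valley cart] lamp] loom]]

The paraphrase's head is the "loom" part ("valley cart lamp loom"); its modifier is "river iron bridge".
That top-level split, carried through the inner groups, gives [[[river iron] bridge] [[[valley cart] lamp] loom]].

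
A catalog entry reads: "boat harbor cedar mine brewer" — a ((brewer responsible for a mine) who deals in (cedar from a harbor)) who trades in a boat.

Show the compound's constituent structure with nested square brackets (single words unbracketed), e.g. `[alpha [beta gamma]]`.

The outermost head in the paraphrase is "brewer" (specifically "harbor cedar mine brewer"), modified by "boat".
Inside "harbor cedar mine brewer": head "brewer" (specifically "mine brewer"), modifier "harbor cedar".
Inside "harbor cedar": head "cedar", modifier "harbor".
Inside "mine brewer": head "brewer", modifier "mine".
Putting it together: [boat [[harbor cedar] [mine brewer]]].

[boat [[harbor cedar] [mine brewer]]]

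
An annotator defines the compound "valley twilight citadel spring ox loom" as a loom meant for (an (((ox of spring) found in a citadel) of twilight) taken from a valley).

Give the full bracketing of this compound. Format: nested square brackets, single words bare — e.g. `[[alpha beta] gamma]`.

[[valley [twilight [citadel [spring ox]]]] loom]

Whole compound: head "loom", modifier "valley twilight citadel spring ox".
"valley twilight citadel spring ox" → head "ox" (specifically "twilight citadel spring ox"), modifier "valley".
"twilight citadel spring ox" → head "ox" (specifically "citadel spring ox"), modifier "twilight".
"citadel spring ox" → head "ox" (specifically "spring ox"), modifier "citadel".
"spring ox" → head "ox", modifier "spring".
So the structure is [[valley [twilight [citadel [spring ox]]]] loom].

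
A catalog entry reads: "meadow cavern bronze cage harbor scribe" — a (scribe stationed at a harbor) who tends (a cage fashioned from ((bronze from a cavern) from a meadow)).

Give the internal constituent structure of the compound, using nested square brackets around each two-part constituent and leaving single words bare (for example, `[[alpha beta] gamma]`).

[[[meadow [cavern bronze]] cage] [harbor scribe]]

Overall it is a kind of scribe (specifically "harbor scribe"); the modifier is "meadow cavern bronze cage".
"meadow cavern bronze cage" → head "cage", modifier "meadow cavern bronze".
"meadow cavern bronze" → head "bronze" (specifically "cavern bronze"), modifier "meadow".
"cavern bronze" → head "bronze", modifier "cavern".
"harbor scribe" → head "scribe", modifier "harbor".
So the structure is [[[meadow [cavern bronze]] cage] [harbor scribe]].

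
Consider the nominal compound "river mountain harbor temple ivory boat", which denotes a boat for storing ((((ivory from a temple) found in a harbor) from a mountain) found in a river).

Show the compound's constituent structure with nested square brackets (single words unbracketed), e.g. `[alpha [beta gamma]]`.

[[river [mountain [harbor [temple ivory]]]] boat]

Overall it is a kind of boat; the modifier is "river mountain harbor temple ivory".
"river mountain harbor temple ivory" → head "ivory" (specifically "mountain harbor temple ivory"), modifier "river".
"mountain harbor temple ivory" → head "ivory" (specifically "harbor temple ivory"), modifier "mountain".
"harbor temple ivory" → head "ivory" (specifically "temple ivory"), modifier "harbor".
"temple ivory" → head "ivory", modifier "temple".
So the structure is [[river [mountain [harbor [temple ivory]]]] boat].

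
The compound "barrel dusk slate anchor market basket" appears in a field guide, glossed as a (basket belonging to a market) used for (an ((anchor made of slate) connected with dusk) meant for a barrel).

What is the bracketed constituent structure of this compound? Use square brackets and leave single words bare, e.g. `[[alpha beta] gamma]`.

[[barrel [dusk [slate anchor]]] [market basket]]

Overall it is a kind of basket (specifically "market basket"); the modifier is "barrel dusk slate anchor".
Inside "barrel dusk slate anchor": head "anchor" (specifically "dusk slate anchor"), modifier "barrel".
Inside "dusk slate anchor": head "anchor" (specifically "slate anchor"), modifier "dusk".
Inside "slate anchor": head "anchor", modifier "slate".
Inside "market basket": head "basket", modifier "market".
Putting it together: [[barrel [dusk [slate anchor]]] [market basket]].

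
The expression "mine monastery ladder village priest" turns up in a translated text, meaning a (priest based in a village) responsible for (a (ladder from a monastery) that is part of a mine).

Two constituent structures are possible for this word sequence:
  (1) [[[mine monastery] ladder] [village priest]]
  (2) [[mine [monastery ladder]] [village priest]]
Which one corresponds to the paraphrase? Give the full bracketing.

The paraphrase's head is the "priest" part ("village priest"); its modifier is "mine monastery ladder".
That top-level split, carried through the inner groups, gives [[mine [monastery ladder]] [village priest]].

[[mine [monastery ladder]] [village priest]]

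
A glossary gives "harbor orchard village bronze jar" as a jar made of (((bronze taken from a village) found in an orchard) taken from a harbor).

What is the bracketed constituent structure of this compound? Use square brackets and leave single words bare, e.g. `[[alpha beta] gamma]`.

Whole compound: head "jar", modifier "harbor orchard village bronze".
"harbor orchard village bronze" → head "bronze" (specifically "orchard village bronze"), modifier "harbor".
"orchard village bronze" → head "bronze" (specifically "village bronze"), modifier "orchard".
"village bronze" → head "bronze", modifier "village".
Assembled: [[harbor [orchard [village bronze]]] jar].

[[harbor [orchard [village bronze]]] jar]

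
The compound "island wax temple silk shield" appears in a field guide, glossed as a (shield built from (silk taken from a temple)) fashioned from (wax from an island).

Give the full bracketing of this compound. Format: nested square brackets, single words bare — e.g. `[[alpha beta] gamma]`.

Overall it is a kind of shield (specifically "temple silk shield"); the modifier is "island wax".
Within "island wax", the head is "wax" and the modifier is "island".
Within "temple silk shield", the head is "shield" and the modifier is "temple silk".
Within "temple silk", the head is "silk" and the modifier is "temple".
Assembled: [[island wax] [[temple silk] shield]].

[[island wax] [[temple silk] shield]]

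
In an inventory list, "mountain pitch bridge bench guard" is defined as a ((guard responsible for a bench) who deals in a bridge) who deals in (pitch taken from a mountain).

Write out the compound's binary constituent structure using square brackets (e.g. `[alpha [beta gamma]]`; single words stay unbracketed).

[[mountain pitch] [bridge [bench guard]]]

The outermost head in the paraphrase is "guard" (specifically "bridge bench guard"), modified by "mountain pitch".
Within "mountain pitch", the head is "pitch" and the modifier is "mountain".
Within "bridge bench guard", the head is "guard" (specifically "bench guard") and the modifier is "bridge".
Within "bench guard", the head is "guard" and the modifier is "bench".
Putting it together: [[mountain pitch] [bridge [bench guard]]].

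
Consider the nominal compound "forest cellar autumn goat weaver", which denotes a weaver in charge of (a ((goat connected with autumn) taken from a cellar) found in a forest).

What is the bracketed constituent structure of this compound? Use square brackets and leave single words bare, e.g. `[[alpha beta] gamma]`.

The outermost head in the paraphrase is "weaver", modified by "forest cellar autumn goat".
Within "forest cellar autumn goat", the head is "goat" (specifically "cellar autumn goat") and the modifier is "forest".
Within "cellar autumn goat", the head is "goat" (specifically "autumn goat") and the modifier is "cellar".
Within "autumn goat", the head is "goat" and the modifier is "autumn".
So the structure is [[forest [cellar [autumn goat]]] weaver].

[[forest [cellar [autumn goat]]] weaver]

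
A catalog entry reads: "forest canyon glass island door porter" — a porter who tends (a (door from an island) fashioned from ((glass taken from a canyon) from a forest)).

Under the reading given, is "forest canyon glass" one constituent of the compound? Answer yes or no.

yes

The paraphrase groups the words so that "forest canyon glass" is one unit: it corresponds to a single parenthesized sub-phrase.
The full structure is [[[forest [canyon glass]] [island door]] porter], in which [forest canyon glass] is a constituent.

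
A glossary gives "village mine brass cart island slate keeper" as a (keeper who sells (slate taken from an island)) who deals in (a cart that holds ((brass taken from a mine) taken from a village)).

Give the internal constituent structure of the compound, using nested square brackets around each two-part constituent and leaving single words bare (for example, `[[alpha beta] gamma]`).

At the top level: head "keeper" (specifically "island slate keeper"); modifier "village mine brass cart".
Inside "village mine brass cart": head "cart", modifier "village mine brass".
Inside "village mine brass": head "brass" (specifically "mine brass"), modifier "village".
Inside "mine brass": head "brass", modifier "mine".
Inside "island slate keeper": head "keeper", modifier "island slate".
Inside "island slate": head "slate", modifier "island".
So the structure is [[[village [mine brass]] cart] [[island slate] keeper]].

[[[village [mine brass]] cart] [[island slate] keeper]]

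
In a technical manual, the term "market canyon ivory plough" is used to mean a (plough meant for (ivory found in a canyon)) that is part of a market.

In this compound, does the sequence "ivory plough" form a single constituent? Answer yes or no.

The top-level split is [market] [canyon ivory plough]; the full structure is [market [[canyon ivory] plough]].
"ivory plough" straddles a constituent boundary, so it is not a single unit.

no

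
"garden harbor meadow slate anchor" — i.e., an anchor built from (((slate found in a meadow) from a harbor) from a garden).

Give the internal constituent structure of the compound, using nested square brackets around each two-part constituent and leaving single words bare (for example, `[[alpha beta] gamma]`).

[[garden [harbor [meadow slate]]] anchor]

At the top level: head "anchor"; modifier "garden harbor meadow slate".
Within "garden harbor meadow slate", the head is "slate" (specifically "harbor meadow slate") and the modifier is "garden".
Within "harbor meadow slate", the head is "slate" (specifically "meadow slate") and the modifier is "harbor".
Within "meadow slate", the head is "slate" and the modifier is "meadow".
So the structure is [[garden [harbor [meadow slate]]] anchor].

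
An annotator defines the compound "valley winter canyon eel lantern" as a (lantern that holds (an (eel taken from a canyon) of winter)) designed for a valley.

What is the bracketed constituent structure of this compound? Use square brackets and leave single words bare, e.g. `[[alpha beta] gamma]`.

[valley [[winter [canyon eel]] lantern]]

Overall it is a kind of lantern (specifically "winter canyon eel lantern"); the modifier is "valley".
"winter canyon eel lantern" → head "lantern", modifier "winter canyon eel".
"winter canyon eel" → head "eel" (specifically "canyon eel"), modifier "winter".
"canyon eel" → head "eel", modifier "canyon".
Assembled: [valley [[winter [canyon eel]] lantern]].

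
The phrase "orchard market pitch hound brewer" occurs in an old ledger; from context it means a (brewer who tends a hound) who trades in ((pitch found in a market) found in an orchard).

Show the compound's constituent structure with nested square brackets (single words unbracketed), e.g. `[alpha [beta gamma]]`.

The outermost head in the paraphrase is "brewer" (specifically "hound brewer"), modified by "orchard market pitch".
Inside "orchard market pitch": head "pitch" (specifically "market pitch"), modifier "orchard".
Inside "market pitch": head "pitch", modifier "market".
Inside "hound brewer": head "brewer", modifier "hound".
Putting it together: [[orchard [market pitch]] [hound brewer]].

[[orchard [market pitch]] [hound brewer]]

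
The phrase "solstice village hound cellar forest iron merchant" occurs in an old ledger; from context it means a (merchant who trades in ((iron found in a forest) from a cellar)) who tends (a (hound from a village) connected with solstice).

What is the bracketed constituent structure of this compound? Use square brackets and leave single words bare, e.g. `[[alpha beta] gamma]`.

[[solstice [village hound]] [[cellar [forest iron]] merchant]]

The outermost head in the paraphrase is "merchant" (specifically "cellar forest iron merchant"), modified by "solstice village hound".
Inside "solstice village hound": head "hound" (specifically "village hound"), modifier "solstice".
Inside "village hound": head "hound", modifier "village".
Inside "cellar forest iron merchant": head "merchant", modifier "cellar forest iron".
Inside "cellar forest iron": head "iron" (specifically "forest iron"), modifier "cellar".
Inside "forest iron": head "iron", modifier "forest".
Assembled: [[solstice [village hound]] [[cellar [forest iron]] merchant]].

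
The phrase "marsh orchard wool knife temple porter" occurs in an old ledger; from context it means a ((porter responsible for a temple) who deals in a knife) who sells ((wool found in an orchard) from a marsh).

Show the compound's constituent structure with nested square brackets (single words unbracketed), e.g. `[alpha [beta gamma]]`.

[[marsh [orchard wool]] [knife [temple porter]]]

The outermost head in the paraphrase is "porter" (specifically "knife temple porter"), modified by "marsh orchard wool".
"marsh orchard wool" → head "wool" (specifically "orchard wool"), modifier "marsh".
"orchard wool" → head "wool", modifier "orchard".
"knife temple porter" → head "porter" (specifically "temple porter"), modifier "knife".
"temple porter" → head "porter", modifier "temple".
So the structure is [[marsh [orchard wool]] [knife [temple porter]]].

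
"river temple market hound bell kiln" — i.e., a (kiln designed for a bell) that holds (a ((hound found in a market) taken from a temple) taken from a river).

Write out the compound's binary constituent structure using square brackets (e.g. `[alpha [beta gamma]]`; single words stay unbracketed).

Overall it is a kind of kiln (specifically "bell kiln"); the modifier is "river temple market hound".
"river temple market hound" → head "hound" (specifically "temple market hound"), modifier "river".
"temple market hound" → head "hound" (specifically "market hound"), modifier "temple".
"market hound" → head "hound", modifier "market".
"bell kiln" → head "kiln", modifier "bell".
So the structure is [[river [temple [market hound]]] [bell kiln]].

[[river [temple [market hound]]] [bell kiln]]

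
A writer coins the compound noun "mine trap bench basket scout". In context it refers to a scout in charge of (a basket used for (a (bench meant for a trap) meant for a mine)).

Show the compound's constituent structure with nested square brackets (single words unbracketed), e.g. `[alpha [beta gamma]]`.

The outermost head in the paraphrase is "scout", modified by "mine trap bench basket".
Inside "mine trap bench basket": head "basket", modifier "mine trap bench".
Inside "mine trap bench": head "bench" (specifically "trap bench"), modifier "mine".
Inside "trap bench": head "bench", modifier "trap".
So the structure is [[[mine [trap bench]] basket] scout].

[[[mine [trap bench]] basket] scout]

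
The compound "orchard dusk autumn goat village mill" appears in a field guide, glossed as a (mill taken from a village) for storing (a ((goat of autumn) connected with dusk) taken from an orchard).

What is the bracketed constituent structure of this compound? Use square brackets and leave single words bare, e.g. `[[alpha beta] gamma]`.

Whole compound: head "mill" (specifically "village mill"), modifier "orchard dusk autumn goat".
Inside "orchard dusk autumn goat": head "goat" (specifically "dusk autumn goat"), modifier "orchard".
Inside "dusk autumn goat": head "goat" (specifically "autumn goat"), modifier "dusk".
Inside "autumn goat": head "goat", modifier "autumn".
Inside "village mill": head "mill", modifier "village".
So the structure is [[orchard [dusk [autumn goat]]] [village mill]].

[[orchard [dusk [autumn goat]]] [village mill]]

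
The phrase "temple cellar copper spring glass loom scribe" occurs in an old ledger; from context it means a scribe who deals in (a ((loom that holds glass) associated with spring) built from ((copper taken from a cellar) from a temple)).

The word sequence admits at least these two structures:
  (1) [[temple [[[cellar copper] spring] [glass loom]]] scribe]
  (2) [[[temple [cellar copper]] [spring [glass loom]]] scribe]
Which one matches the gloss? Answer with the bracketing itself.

The paraphrase's head is the "scribe" part ("scribe"); its modifier is "temple cellar copper spring glass loom".
That top-level split, carried through the inner groups, gives [[[temple [cellar copper]] [spring [glass loom]]] scribe].

[[[temple [cellar copper]] [spring [glass loom]]] scribe]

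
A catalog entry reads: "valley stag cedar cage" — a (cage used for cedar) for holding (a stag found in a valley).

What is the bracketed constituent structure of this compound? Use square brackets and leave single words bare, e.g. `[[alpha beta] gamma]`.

Overall it is a kind of cage (specifically "cedar cage"); the modifier is "valley stag".
Within "valley stag", the head is "stag" and the modifier is "valley".
Within "cedar cage", the head is "cage" and the modifier is "cedar".
Putting it together: [[valley stag] [cedar cage]].

[[valley stag] [cedar cage]]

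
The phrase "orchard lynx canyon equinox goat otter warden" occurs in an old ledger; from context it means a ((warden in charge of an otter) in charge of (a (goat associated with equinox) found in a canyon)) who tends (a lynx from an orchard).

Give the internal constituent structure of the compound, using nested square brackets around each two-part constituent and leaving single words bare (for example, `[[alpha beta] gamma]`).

[[orchard lynx] [[canyon [equinox goat]] [otter warden]]]

The outermost head in the paraphrase is "warden" (specifically "canyon equinox goat otter warden"), modified by "orchard lynx".
Inside "orchard lynx": head "lynx", modifier "orchard".
Inside "canyon equinox goat otter warden": head "warden" (specifically "otter warden"), modifier "canyon equinox goat".
Inside "canyon equinox goat": head "goat" (specifically "equinox goat"), modifier "canyon".
Inside "equinox goat": head "goat", modifier "equinox".
Inside "otter warden": head "warden", modifier "otter".
Assembled: [[orchard lynx] [[canyon [equinox goat]] [otter warden]]].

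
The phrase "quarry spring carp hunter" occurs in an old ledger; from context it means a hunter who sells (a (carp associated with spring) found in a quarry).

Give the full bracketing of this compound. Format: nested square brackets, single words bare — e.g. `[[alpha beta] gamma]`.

The outermost head in the paraphrase is "hunter", modified by "quarry spring carp".
Inside "quarry spring carp": head "carp" (specifically "spring carp"), modifier "quarry".
Inside "spring carp": head "carp", modifier "spring".
Assembled: [[quarry [spring carp]] hunter].

[[quarry [spring carp]] hunter]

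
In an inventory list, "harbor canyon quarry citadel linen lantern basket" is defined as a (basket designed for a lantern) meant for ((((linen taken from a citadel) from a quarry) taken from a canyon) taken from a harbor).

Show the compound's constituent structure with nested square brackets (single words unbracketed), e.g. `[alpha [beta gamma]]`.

[[harbor [canyon [quarry [citadel linen]]]] [lantern basket]]

Whole compound: head "basket" (specifically "lantern basket"), modifier "harbor canyon quarry citadel linen".
"harbor canyon quarry citadel linen" → head "linen" (specifically "canyon quarry citadel linen"), modifier "harbor".
"canyon quarry citadel linen" → head "linen" (specifically "quarry citadel linen"), modifier "canyon".
"quarry citadel linen" → head "linen" (specifically "citadel linen"), modifier "quarry".
"citadel linen" → head "linen", modifier "citadel".
"lantern basket" → head "basket", modifier "lantern".
Assembled: [[harbor [canyon [quarry [citadel linen]]]] [lantern basket]].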